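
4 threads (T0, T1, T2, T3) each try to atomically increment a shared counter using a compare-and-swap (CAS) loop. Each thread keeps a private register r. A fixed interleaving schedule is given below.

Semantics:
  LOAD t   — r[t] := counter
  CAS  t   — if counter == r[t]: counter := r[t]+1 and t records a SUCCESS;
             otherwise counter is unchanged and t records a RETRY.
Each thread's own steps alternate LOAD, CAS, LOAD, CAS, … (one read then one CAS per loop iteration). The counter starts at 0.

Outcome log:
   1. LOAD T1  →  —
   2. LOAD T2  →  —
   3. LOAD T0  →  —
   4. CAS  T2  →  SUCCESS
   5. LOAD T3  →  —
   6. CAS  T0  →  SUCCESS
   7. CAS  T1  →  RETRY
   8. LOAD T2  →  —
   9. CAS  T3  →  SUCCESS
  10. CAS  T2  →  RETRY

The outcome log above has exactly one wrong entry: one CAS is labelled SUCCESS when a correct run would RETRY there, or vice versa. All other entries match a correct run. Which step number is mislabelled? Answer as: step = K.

Correct run:
step 1: T1 LOAD ⇒ load; ctr=0 reg=0
step 2: T2 LOAD ⇒ load; ctr=0 reg=0
step 3: T0 LOAD ⇒ load; ctr=0 reg=0
step 4: T2 CAS ⇒ ok; ctr=1 reg=0
step 5: T3 LOAD ⇒ load; ctr=1 reg=1
step 6: T0 CAS ⇒ retry; ctr=1 reg=0
step 7: T1 CAS ⇒ retry; ctr=1 reg=0
step 8: T2 LOAD ⇒ load; ctr=1 reg=1
step 9: T3 CAS ⇒ ok; ctr=2 reg=1
step 10: T2 CAS ⇒ retry; ctr=2 reg=1
Mismatch at 6.

step = 6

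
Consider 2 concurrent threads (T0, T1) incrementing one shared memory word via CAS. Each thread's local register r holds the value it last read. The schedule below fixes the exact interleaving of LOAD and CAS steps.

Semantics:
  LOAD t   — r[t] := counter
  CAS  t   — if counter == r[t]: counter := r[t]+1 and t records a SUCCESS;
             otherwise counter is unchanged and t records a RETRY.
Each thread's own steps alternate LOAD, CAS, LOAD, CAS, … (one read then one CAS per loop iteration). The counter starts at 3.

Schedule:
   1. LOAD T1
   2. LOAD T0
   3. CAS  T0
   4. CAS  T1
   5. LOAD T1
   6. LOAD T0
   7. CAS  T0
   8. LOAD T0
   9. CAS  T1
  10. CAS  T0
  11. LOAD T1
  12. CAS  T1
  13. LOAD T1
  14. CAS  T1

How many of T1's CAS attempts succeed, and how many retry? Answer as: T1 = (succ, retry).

T1 = (2, 2)

T1 LOAD — after: cnt=3, r=3 — load
T0 LOAD — after: cnt=3, r=3 — load
T0 CAS — after: cnt=4, r=3 — ok
T1 CAS — after: cnt=4, r=3 — retry
T1 LOAD — after: cnt=4, r=4 — load
T0 LOAD — after: cnt=4, r=4 — load
T0 CAS — after: cnt=5, r=4 — ok
T0 LOAD — after: cnt=5, r=5 — load
T1 CAS — after: cnt=5, r=4 — retry
T0 CAS — after: cnt=6, r=5 — ok
T1 LOAD — after: cnt=6, r=6 — load
T1 CAS — after: cnt=7, r=6 — ok
T1 LOAD — after: cnt=7, r=7 — load
T1 CAS — after: cnt=8, r=7 — ok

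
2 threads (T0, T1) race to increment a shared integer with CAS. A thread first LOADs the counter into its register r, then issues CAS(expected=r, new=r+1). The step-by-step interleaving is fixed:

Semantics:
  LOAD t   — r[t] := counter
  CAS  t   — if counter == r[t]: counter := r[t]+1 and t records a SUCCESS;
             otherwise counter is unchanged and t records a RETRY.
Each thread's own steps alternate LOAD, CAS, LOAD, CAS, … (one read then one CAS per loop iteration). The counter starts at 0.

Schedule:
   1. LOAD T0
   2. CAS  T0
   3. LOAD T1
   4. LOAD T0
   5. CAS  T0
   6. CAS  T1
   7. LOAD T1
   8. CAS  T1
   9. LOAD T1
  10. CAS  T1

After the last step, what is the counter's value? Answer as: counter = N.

counter = 4

#1 T0 reads 0
#2 T0 CAS(0→1) writes; counter now 1
#3 T1 reads 1
#4 T0 reads 1
#5 T0 CAS(1→2) writes; counter now 2
#6 T1 CAS(1→2) fails; counter now 2
#7 T1 reads 2
#8 T1 CAS(2→3) writes; counter now 3
#9 T1 reads 3
#10 T1 CAS(3→4) writes; counter now 4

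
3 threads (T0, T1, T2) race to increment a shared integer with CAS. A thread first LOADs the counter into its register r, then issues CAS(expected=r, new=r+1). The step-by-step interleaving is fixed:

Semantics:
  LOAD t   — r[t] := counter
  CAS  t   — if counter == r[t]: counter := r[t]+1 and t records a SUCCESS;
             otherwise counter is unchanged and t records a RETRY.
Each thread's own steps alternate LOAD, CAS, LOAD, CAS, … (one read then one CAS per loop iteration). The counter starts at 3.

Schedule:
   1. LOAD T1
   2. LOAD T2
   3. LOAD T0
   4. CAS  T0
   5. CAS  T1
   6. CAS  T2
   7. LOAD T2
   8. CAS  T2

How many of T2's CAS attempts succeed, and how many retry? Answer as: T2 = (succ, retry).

T2 = (1, 1)

T1 LOAD — after: cnt=3, r=3 — load
T2 LOAD — after: cnt=3, r=3 — load
T0 LOAD — after: cnt=3, r=3 — load
T0 CAS — after: cnt=4, r=3 — ok
T1 CAS — after: cnt=4, r=3 — retry
T2 CAS — after: cnt=4, r=3 — retry
T2 LOAD — after: cnt=4, r=4 — load
T2 CAS — after: cnt=5, r=4 — ok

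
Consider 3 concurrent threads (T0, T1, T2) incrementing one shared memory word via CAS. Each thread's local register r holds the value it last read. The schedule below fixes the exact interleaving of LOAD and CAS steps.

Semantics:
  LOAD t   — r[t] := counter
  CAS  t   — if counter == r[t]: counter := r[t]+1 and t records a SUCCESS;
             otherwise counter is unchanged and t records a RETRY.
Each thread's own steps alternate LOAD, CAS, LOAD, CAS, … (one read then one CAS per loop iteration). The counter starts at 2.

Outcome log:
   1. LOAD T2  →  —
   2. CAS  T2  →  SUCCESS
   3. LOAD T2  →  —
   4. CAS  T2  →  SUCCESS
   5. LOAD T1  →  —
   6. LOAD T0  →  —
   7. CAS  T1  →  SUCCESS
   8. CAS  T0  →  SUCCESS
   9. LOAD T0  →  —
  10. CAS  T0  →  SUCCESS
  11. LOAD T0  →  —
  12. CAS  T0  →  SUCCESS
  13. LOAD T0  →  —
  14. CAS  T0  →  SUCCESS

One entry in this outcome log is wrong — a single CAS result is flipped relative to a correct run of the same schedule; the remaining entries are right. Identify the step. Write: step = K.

Re-executing:
step 1: T2 LOAD ⇒ load; ctr=2 reg=2
step 2: T2 CAS ⇒ ok; ctr=3 reg=2
step 3: T2 LOAD ⇒ load; ctr=3 reg=3
step 4: T2 CAS ⇒ ok; ctr=4 reg=3
step 5: T1 LOAD ⇒ load; ctr=4 reg=4
step 6: T0 LOAD ⇒ load; ctr=4 reg=4
step 7: T1 CAS ⇒ ok; ctr=5 reg=4
step 8: T0 CAS ⇒ retry; ctr=5 reg=4
step 9: T0 LOAD ⇒ load; ctr=5 reg=5
step 10: T0 CAS ⇒ ok; ctr=6 reg=5
step 11: T0 LOAD ⇒ load; ctr=6 reg=6
step 12: T0 CAS ⇒ ok; ctr=7 reg=6
step 13: T0 LOAD ⇒ load; ctr=7 reg=7
step 14: T0 CAS ⇒ ok; ctr=8 reg=7
Log disagrees first at step 8.

step = 8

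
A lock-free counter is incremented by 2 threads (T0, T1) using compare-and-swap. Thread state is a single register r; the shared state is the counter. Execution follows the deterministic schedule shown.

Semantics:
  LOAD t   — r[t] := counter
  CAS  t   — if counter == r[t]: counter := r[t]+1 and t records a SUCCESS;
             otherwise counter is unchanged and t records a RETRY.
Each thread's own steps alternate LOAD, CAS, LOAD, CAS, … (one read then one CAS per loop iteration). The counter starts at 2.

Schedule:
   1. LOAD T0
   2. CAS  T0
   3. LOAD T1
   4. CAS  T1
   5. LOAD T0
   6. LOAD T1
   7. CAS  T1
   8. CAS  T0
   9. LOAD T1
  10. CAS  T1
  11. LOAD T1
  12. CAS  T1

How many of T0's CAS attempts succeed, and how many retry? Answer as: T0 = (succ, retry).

1. LOAD T0 → mem=2 r[T0]=2 [LOAD]
2. CAS T0 → mem=3 r[T0]=2 [OK]
3. LOAD T1 → mem=3 r[T1]=3 [LOAD]
4. CAS T1 → mem=4 r[T1]=3 [OK]
5. LOAD T0 → mem=4 r[T0]=4 [LOAD]
6. LOAD T1 → mem=4 r[T1]=4 [LOAD]
7. CAS T1 → mem=5 r[T1]=4 [OK]
8. CAS T0 → mem=5 r[T0]=4 [RETRY]
9. LOAD T1 → mem=5 r[T1]=5 [LOAD]
10. CAS T1 → mem=6 r[T1]=5 [OK]
11. LOAD T1 → mem=6 r[T1]=6 [LOAD]
12. CAS T1 → mem=7 r[T1]=6 [OK]

T0 = (1, 1)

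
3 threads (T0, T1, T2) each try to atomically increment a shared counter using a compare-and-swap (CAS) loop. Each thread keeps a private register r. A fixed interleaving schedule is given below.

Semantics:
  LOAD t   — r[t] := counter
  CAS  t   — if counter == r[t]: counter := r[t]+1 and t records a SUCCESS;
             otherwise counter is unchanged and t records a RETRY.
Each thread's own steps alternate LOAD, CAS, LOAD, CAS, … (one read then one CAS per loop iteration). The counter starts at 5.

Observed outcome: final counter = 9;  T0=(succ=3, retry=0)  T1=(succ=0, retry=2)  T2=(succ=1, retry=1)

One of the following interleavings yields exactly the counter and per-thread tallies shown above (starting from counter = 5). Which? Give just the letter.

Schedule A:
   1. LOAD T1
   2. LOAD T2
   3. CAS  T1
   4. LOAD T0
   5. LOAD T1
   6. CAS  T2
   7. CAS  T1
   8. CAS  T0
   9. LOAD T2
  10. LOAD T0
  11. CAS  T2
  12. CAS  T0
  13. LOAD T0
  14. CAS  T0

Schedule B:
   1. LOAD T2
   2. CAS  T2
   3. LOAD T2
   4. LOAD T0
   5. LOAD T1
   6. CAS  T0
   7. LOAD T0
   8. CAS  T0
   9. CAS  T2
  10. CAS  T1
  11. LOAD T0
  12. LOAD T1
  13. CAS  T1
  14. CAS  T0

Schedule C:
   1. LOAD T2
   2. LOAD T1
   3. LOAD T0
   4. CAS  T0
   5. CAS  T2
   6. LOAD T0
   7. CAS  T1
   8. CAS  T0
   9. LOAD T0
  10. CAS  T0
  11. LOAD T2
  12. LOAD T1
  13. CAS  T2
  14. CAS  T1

C

Tracing schedule C:
T2 LOAD — after: cnt=5, r=5 — load
T1 LOAD — after: cnt=5, r=5 — load
T0 LOAD — after: cnt=5, r=5 — load
T0 CAS — after: cnt=6, r=5 — ok
T2 CAS — after: cnt=6, r=5 — retry
T0 LOAD — after: cnt=6, r=6 — load
T1 CAS — after: cnt=6, r=5 — retry
T0 CAS — after: cnt=7, r=6 — ok
T0 LOAD — after: cnt=7, r=7 — load
T0 CAS — after: cnt=8, r=7 — ok
T2 LOAD — after: cnt=8, r=8 — load
T1 LOAD — after: cnt=8, r=8 — load
T2 CAS — after: cnt=9, r=8 — ok
T1 CAS — after: cnt=9, r=8 — retry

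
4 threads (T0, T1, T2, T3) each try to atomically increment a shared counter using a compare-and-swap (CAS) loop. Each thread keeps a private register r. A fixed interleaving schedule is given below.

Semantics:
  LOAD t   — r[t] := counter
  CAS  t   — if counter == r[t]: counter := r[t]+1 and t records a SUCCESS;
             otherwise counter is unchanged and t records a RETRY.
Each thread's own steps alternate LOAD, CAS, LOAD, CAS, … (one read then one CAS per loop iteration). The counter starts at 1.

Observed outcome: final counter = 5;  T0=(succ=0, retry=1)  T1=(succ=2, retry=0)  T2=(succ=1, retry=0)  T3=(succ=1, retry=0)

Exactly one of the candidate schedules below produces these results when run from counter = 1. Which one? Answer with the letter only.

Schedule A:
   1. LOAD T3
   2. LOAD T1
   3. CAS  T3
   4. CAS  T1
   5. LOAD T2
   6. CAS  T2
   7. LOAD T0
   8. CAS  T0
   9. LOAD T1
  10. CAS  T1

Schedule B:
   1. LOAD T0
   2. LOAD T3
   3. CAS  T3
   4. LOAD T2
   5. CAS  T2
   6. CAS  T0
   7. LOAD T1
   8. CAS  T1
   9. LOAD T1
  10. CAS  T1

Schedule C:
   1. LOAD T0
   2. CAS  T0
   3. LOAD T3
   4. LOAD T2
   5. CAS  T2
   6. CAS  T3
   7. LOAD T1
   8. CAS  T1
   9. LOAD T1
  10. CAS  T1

B

Simulating candidate B:
1. LOAD T0 → mem=1 r[T0]=1 [LOAD]
2. LOAD T3 → mem=1 r[T3]=1 [LOAD]
3. CAS T3 → mem=2 r[T3]=1 [OK]
4. LOAD T2 → mem=2 r[T2]=2 [LOAD]
5. CAS T2 → mem=3 r[T2]=2 [OK]
6. CAS T0 → mem=3 r[T0]=1 [RETRY]
7. LOAD T1 → mem=3 r[T1]=3 [LOAD]
8. CAS T1 → mem=4 r[T1]=3 [OK]
9. LOAD T1 → mem=4 r[T1]=4 [LOAD]
10. CAS T1 → mem=5 r[T1]=4 [OK]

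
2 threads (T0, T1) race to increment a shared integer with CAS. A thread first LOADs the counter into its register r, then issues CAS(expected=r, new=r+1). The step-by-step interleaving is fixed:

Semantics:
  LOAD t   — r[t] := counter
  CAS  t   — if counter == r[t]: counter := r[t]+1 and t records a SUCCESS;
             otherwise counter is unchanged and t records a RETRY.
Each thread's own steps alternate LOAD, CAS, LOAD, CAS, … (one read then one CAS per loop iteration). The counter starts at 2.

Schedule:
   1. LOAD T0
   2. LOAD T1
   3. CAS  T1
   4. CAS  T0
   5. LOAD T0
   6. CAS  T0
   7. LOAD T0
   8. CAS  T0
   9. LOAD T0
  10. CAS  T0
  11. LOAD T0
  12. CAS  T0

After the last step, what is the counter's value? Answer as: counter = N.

   1) LOAD T0:  M=2  r_T0=2
   2) LOAD T1:  M=2  r_T1=2
   3) CAS  T1:  M=3  r_T1=2 ✓
   4) CAS  T0:  M=3  r_T0=2 ✗
   5) LOAD T0:  M=3  r_T0=3
   6) CAS  T0:  M=4  r_T0=3 ✓
   7) LOAD T0:  M=4  r_T0=4
   8) CAS  T0:  M=5  r_T0=4 ✓
   9) LOAD T0:  M=5  r_T0=5
  10) CAS  T0:  M=6  r_T0=5 ✓
  11) LOAD T0:  M=6  r_T0=6
  12) CAS  T0:  M=7  r_T0=6 ✓

counter = 7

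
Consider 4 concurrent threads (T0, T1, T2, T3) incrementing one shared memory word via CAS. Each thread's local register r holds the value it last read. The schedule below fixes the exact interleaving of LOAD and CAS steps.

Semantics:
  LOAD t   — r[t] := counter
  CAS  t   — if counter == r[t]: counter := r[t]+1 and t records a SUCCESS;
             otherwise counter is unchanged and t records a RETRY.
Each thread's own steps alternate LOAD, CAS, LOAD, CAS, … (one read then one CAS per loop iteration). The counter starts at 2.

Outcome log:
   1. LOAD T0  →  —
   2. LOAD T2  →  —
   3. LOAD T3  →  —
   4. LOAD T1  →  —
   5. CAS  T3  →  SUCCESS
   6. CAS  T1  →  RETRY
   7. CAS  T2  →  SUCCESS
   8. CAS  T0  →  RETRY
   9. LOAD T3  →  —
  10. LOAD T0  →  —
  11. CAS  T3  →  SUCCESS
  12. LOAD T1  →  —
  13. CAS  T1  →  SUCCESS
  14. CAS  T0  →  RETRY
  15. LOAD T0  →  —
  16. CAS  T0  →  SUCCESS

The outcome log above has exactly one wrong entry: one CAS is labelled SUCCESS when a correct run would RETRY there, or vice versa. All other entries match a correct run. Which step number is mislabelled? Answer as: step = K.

Reference trace:
step 1: T0 LOAD ⇒ load; ctr=2 reg=2
step 2: T2 LOAD ⇒ load; ctr=2 reg=2
step 3: T3 LOAD ⇒ load; ctr=2 reg=2
step 4: T1 LOAD ⇒ load; ctr=2 reg=2
step 5: T3 CAS ⇒ ok; ctr=3 reg=2
step 6: T1 CAS ⇒ retry; ctr=3 reg=2
step 7: T2 CAS ⇒ retry; ctr=3 reg=2
step 8: T0 CAS ⇒ retry; ctr=3 reg=2
step 9: T3 LOAD ⇒ load; ctr=3 reg=3
step 10: T0 LOAD ⇒ load; ctr=3 reg=3
step 11: T3 CAS ⇒ ok; ctr=4 reg=3
step 12: T1 LOAD ⇒ load; ctr=4 reg=4
step 13: T1 CAS ⇒ ok; ctr=5 reg=4
step 14: T0 CAS ⇒ retry; ctr=5 reg=3
step 15: T0 LOAD ⇒ load; ctr=5 reg=5
step 16: T0 CAS ⇒ ok; ctr=6 reg=5
Log disagrees first at step 7.

step = 7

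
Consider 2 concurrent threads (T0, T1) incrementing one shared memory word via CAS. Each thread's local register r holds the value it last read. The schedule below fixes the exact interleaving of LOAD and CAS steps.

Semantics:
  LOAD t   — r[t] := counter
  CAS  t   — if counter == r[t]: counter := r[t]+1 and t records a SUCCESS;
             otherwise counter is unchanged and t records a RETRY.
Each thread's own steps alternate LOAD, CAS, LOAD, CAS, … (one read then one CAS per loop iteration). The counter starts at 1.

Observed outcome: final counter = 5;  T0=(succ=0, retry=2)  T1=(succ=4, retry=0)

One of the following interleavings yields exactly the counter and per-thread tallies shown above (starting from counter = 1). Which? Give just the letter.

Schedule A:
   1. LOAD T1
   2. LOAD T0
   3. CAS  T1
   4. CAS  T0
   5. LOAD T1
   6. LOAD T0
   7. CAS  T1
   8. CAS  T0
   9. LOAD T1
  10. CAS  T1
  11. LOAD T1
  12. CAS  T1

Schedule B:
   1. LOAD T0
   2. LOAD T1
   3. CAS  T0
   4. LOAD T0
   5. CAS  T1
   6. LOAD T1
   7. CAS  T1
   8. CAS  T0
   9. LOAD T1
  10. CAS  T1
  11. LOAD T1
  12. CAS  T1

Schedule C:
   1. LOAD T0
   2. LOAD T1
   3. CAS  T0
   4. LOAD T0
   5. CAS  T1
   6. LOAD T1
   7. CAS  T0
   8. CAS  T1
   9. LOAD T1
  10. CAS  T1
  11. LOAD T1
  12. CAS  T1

A

Run A:
[1] T1.load  rd  (counter 1, T1.r 1)
[2] T0.load  rd  (counter 1, T0.r 1)
[3] T1.cas  hit  (counter 2, T1.r 1)
[4] T0.cas  miss  (counter 2, T0.r 1)
[5] T1.load  rd  (counter 2, T1.r 2)
[6] T0.load  rd  (counter 2, T0.r 2)
[7] T1.cas  hit  (counter 3, T1.r 2)
[8] T0.cas  miss  (counter 3, T0.r 2)
[9] T1.load  rd  (counter 3, T1.r 3)
[10] T1.cas  hit  (counter 4, T1.r 3)
[11] T1.load  rd  (counter 4, T1.r 4)
[12] T1.cas  hit  (counter 5, T1.r 4)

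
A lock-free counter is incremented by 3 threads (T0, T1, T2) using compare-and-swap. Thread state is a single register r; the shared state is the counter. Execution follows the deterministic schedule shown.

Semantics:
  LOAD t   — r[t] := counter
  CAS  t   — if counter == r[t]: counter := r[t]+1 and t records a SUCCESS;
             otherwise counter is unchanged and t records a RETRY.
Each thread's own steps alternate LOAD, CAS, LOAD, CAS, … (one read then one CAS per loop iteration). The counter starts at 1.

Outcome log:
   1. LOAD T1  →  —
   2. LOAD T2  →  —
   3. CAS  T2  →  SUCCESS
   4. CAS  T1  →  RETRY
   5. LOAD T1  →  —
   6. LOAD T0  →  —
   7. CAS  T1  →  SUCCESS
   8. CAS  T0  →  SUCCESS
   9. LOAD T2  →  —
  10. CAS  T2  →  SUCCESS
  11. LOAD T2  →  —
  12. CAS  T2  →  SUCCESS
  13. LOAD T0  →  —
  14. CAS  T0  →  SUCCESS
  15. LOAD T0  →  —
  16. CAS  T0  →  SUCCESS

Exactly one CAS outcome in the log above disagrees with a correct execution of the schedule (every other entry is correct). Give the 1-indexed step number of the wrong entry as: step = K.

Re-executing:
1. LOAD T1 → mem=1 r[T1]=1 [LOAD]
2. LOAD T2 → mem=1 r[T2]=1 [LOAD]
3. CAS T2 → mem=2 r[T2]=1 [OK]
4. CAS T1 → mem=2 r[T1]=1 [RETRY]
5. LOAD T1 → mem=2 r[T1]=2 [LOAD]
6. LOAD T0 → mem=2 r[T0]=2 [LOAD]
7. CAS T1 → mem=3 r[T1]=2 [OK]
8. CAS T0 → mem=3 r[T0]=2 [RETRY]
9. LOAD T2 → mem=3 r[T2]=3 [LOAD]
10. CAS T2 → mem=4 r[T2]=3 [OK]
11. LOAD T2 → mem=4 r[T2]=4 [LOAD]
12. CAS T2 → mem=5 r[T2]=4 [OK]
13. LOAD T0 → mem=5 r[T0]=5 [LOAD]
14. CAS T0 → mem=6 r[T0]=5 [OK]
15. LOAD T0 → mem=6 r[T0]=6 [LOAD]
16. CAS T0 → mem=7 r[T0]=6 [OK]
Flip is step 8.

step = 8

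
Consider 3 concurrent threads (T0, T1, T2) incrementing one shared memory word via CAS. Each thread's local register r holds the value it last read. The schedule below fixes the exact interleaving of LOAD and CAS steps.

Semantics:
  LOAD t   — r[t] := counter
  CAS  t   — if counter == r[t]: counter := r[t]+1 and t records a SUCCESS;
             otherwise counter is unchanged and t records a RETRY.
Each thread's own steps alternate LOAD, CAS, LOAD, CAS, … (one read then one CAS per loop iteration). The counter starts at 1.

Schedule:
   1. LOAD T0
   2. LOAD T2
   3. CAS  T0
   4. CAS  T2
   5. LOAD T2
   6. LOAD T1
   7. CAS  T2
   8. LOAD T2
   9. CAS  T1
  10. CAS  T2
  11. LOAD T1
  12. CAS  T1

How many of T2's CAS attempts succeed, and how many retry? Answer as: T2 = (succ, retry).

T2 = (2, 1)

step 1: T0 LOAD ⇒ load; ctr=1 reg=1
step 2: T2 LOAD ⇒ load; ctr=1 reg=1
step 3: T0 CAS ⇒ ok; ctr=2 reg=1
step 4: T2 CAS ⇒ retry; ctr=2 reg=1
step 5: T2 LOAD ⇒ load; ctr=2 reg=2
step 6: T1 LOAD ⇒ load; ctr=2 reg=2
step 7: T2 CAS ⇒ ok; ctr=3 reg=2
step 8: T2 LOAD ⇒ load; ctr=3 reg=3
step 9: T1 CAS ⇒ retry; ctr=3 reg=2
step 10: T2 CAS ⇒ ok; ctr=4 reg=3
step 11: T1 LOAD ⇒ load; ctr=4 reg=4
step 12: T1 CAS ⇒ ok; ctr=5 reg=4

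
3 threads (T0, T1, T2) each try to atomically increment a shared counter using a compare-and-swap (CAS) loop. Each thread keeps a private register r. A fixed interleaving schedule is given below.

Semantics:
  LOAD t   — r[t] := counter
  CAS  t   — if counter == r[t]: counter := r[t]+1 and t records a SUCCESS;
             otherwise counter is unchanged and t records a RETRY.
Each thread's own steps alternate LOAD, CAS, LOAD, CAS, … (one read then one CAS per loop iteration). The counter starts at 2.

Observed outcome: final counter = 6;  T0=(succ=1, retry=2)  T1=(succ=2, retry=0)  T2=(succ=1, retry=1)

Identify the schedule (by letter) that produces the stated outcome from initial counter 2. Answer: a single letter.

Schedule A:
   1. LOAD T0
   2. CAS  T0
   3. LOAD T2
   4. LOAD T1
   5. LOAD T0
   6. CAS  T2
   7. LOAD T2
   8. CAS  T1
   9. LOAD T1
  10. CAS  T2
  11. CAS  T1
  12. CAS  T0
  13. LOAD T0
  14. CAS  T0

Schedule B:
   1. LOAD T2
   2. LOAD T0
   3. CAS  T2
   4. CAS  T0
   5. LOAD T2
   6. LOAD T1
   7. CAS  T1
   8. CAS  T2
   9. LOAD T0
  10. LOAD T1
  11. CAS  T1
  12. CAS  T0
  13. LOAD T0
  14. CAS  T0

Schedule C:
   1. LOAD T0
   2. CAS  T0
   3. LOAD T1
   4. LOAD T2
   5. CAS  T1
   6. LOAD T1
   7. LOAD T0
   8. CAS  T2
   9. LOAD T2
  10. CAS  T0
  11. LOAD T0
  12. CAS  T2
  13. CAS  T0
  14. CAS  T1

Run B:
1. LOAD T2 → mem=2 r[T2]=2 [LOAD]
2. LOAD T0 → mem=2 r[T0]=2 [LOAD]
3. CAS T2 → mem=3 r[T2]=2 [OK]
4. CAS T0 → mem=3 r[T0]=2 [RETRY]
5. LOAD T2 → mem=3 r[T2]=3 [LOAD]
6. LOAD T1 → mem=3 r[T1]=3 [LOAD]
7. CAS T1 → mem=4 r[T1]=3 [OK]
8. CAS T2 → mem=4 r[T2]=3 [RETRY]
9. LOAD T0 → mem=4 r[T0]=4 [LOAD]
10. LOAD T1 → mem=4 r[T1]=4 [LOAD]
11. CAS T1 → mem=5 r[T1]=4 [OK]
12. CAS T0 → mem=5 r[T0]=4 [RETRY]
13. LOAD T0 → mem=5 r[T0]=5 [LOAD]
14. CAS T0 → mem=6 r[T0]=5 [OK]

B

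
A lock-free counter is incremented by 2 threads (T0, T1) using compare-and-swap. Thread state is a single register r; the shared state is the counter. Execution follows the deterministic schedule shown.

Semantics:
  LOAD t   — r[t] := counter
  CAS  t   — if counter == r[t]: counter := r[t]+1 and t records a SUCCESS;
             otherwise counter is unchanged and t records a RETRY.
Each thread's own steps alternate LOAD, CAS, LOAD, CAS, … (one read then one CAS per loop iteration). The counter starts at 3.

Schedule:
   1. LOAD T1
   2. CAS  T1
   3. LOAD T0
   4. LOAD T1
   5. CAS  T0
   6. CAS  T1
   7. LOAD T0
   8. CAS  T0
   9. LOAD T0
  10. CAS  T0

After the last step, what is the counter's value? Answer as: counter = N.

counter = 7

step 1: T1 LOAD ⇒ load; ctr=3 reg=3
step 2: T1 CAS ⇒ ok; ctr=4 reg=3
step 3: T0 LOAD ⇒ load; ctr=4 reg=4
step 4: T1 LOAD ⇒ load; ctr=4 reg=4
step 5: T0 CAS ⇒ ok; ctr=5 reg=4
step 6: T1 CAS ⇒ retry; ctr=5 reg=4
step 7: T0 LOAD ⇒ load; ctr=5 reg=5
step 8: T0 CAS ⇒ ok; ctr=6 reg=5
step 9: T0 LOAD ⇒ load; ctr=6 reg=6
step 10: T0 CAS ⇒ ok; ctr=7 reg=6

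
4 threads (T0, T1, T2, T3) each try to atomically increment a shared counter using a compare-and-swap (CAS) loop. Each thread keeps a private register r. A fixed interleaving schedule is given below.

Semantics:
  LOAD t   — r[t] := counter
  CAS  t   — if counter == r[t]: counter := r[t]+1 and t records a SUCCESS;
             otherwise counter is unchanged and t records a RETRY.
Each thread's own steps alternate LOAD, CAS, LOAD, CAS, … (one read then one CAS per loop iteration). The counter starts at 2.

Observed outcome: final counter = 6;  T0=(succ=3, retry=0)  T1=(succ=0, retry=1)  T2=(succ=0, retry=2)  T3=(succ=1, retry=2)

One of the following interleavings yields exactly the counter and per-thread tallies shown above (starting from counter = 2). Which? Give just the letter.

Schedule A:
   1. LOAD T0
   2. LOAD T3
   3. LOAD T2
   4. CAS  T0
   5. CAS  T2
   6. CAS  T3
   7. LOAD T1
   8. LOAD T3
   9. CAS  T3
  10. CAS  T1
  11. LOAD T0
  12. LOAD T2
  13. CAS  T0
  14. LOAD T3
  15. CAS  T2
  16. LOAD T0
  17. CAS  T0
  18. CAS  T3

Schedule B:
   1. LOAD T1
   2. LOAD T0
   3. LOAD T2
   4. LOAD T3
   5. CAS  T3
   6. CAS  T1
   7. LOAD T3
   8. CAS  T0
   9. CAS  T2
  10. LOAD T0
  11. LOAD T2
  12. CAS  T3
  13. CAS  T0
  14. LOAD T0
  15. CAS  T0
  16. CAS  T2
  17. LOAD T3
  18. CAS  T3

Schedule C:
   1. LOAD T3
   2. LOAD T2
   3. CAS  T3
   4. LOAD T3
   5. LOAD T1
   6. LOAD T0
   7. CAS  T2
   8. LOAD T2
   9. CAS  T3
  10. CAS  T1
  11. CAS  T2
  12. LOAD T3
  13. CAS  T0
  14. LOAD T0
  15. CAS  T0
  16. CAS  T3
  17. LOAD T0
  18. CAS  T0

Simulating candidate A:
[1] T0.load  rd  (counter 2, T0.r 2)
[2] T3.load  rd  (counter 2, T3.r 2)
[3] T2.load  rd  (counter 2, T2.r 2)
[4] T0.cas  hit  (counter 3, T0.r 2)
[5] T2.cas  miss  (counter 3, T2.r 2)
[6] T3.cas  miss  (counter 3, T3.r 2)
[7] T1.load  rd  (counter 3, T1.r 3)
[8] T3.load  rd  (counter 3, T3.r 3)
[9] T3.cas  hit  (counter 4, T3.r 3)
[10] T1.cas  miss  (counter 4, T1.r 3)
[11] T0.load  rd  (counter 4, T0.r 4)
[12] T2.load  rd  (counter 4, T2.r 4)
[13] T0.cas  hit  (counter 5, T0.r 4)
[14] T3.load  rd  (counter 5, T3.r 5)
[15] T2.cas  miss  (counter 5, T2.r 4)
[16] T0.load  rd  (counter 5, T0.r 5)
[17] T0.cas  hit  (counter 6, T0.r 5)
[18] T3.cas  miss  (counter 6, T3.r 5)

A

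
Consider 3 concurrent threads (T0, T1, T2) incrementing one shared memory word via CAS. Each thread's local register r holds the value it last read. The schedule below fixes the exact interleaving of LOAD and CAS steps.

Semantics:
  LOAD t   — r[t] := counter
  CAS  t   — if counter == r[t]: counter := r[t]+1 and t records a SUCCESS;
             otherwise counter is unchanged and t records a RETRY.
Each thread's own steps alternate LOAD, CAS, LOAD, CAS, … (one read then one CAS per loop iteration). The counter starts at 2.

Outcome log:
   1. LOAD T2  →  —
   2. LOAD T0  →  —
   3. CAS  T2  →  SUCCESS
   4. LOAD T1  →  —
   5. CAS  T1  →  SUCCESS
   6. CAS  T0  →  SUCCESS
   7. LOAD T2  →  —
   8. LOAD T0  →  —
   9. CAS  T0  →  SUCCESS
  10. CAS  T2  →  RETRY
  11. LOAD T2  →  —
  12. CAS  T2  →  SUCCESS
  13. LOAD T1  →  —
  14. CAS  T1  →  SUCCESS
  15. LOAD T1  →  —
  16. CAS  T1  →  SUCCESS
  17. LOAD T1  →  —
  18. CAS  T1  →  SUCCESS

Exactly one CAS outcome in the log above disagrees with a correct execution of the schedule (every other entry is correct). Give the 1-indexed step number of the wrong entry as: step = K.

step = 6

Re-executing:
1. LOAD T2 → mem=2 r[T2]=2 [LOAD]
2. LOAD T0 → mem=2 r[T0]=2 [LOAD]
3. CAS T2 → mem=3 r[T2]=2 [OK]
4. LOAD T1 → mem=3 r[T1]=3 [LOAD]
5. CAS T1 → mem=4 r[T1]=3 [OK]
6. CAS T0 → mem=4 r[T0]=2 [RETRY]
7. LOAD T2 → mem=4 r[T2]=4 [LOAD]
8. LOAD T0 → mem=4 r[T0]=4 [LOAD]
9. CAS T0 → mem=5 r[T0]=4 [OK]
10. CAS T2 → mem=5 r[T2]=4 [RETRY]
11. LOAD T2 → mem=5 r[T2]=5 [LOAD]
12. CAS T2 → mem=6 r[T2]=5 [OK]
13. LOAD T1 → mem=6 r[T1]=6 [LOAD]
14. CAS T1 → mem=7 r[T1]=6 [OK]
15. LOAD T1 → mem=7 r[T1]=7 [LOAD]
16. CAS T1 → mem=8 r[T1]=7 [OK]
17. LOAD T1 → mem=8 r[T1]=8 [LOAD]
18. CAS T1 → mem=9 r[T1]=8 [OK]
Log disagrees first at step 6.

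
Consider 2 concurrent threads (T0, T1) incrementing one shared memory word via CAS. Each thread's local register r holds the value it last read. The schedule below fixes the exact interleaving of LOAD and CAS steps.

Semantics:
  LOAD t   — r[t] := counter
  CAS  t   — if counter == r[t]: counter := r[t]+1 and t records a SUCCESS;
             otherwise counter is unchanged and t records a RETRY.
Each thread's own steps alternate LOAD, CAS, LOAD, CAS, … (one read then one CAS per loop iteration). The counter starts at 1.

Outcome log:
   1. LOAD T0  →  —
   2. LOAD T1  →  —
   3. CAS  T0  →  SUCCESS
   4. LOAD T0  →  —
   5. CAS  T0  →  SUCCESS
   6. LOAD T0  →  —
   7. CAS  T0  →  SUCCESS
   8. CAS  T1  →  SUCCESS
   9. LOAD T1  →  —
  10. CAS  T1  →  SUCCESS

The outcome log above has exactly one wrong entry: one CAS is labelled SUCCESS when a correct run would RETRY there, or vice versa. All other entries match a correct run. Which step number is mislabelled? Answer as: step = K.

Correct run:
1. LOAD T0 → mem=1 r[T0]=1 [LOAD]
2. LOAD T1 → mem=1 r[T1]=1 [LOAD]
3. CAS T0 → mem=2 r[T0]=1 [OK]
4. LOAD T0 → mem=2 r[T0]=2 [LOAD]
5. CAS T0 → mem=3 r[T0]=2 [OK]
6. LOAD T0 → mem=3 r[T0]=3 [LOAD]
7. CAS T0 → mem=4 r[T0]=3 [OK]
8. CAS T1 → mem=4 r[T1]=1 [RETRY]
9. LOAD T1 → mem=4 r[T1]=4 [LOAD]
10. CAS T1 → mem=5 r[T1]=4 [OK]
Mismatch at 8.

step = 8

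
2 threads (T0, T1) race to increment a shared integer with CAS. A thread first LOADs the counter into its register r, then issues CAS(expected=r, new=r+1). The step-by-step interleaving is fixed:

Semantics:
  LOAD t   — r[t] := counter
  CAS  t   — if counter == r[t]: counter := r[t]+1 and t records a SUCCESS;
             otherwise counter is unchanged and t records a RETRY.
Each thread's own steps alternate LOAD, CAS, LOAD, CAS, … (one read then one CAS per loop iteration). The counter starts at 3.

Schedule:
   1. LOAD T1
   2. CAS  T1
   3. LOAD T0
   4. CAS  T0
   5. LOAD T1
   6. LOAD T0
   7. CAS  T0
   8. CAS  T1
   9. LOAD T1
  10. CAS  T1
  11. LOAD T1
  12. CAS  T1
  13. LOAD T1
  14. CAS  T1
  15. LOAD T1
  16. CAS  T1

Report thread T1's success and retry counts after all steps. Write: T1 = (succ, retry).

1. LOAD T1 → mem=3 r[T1]=3 [LOAD]
2. CAS T1 → mem=4 r[T1]=3 [OK]
3. LOAD T0 → mem=4 r[T0]=4 [LOAD]
4. CAS T0 → mem=5 r[T0]=4 [OK]
5. LOAD T1 → mem=5 r[T1]=5 [LOAD]
6. LOAD T0 → mem=5 r[T0]=5 [LOAD]
7. CAS T0 → mem=6 r[T0]=5 [OK]
8. CAS T1 → mem=6 r[T1]=5 [RETRY]
9. LOAD T1 → mem=6 r[T1]=6 [LOAD]
10. CAS T1 → mem=7 r[T1]=6 [OK]
11. LOAD T1 → mem=7 r[T1]=7 [LOAD]
12. CAS T1 → mem=8 r[T1]=7 [OK]
13. LOAD T1 → mem=8 r[T1]=8 [LOAD]
14. CAS T1 → mem=9 r[T1]=8 [OK]
15. LOAD T1 → mem=9 r[T1]=9 [LOAD]
16. CAS T1 → mem=10 r[T1]=9 [OK]

T1 = (5, 1)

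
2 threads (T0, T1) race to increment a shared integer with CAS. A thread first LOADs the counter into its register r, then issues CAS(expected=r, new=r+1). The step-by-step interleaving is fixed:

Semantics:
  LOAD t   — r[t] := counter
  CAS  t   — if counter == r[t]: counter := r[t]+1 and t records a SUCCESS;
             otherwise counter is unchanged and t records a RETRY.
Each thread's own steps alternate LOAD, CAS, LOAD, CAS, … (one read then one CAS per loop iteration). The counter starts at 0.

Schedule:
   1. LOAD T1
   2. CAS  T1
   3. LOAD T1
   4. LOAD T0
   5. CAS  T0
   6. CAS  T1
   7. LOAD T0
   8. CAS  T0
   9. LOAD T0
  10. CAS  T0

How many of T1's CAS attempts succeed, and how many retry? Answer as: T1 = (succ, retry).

T1 = (1, 1)

1. LOAD T1 → mem=0 r[T1]=0 [LOAD]
2. CAS T1 → mem=1 r[T1]=0 [OK]
3. LOAD T1 → mem=1 r[T1]=1 [LOAD]
4. LOAD T0 → mem=1 r[T0]=1 [LOAD]
5. CAS T0 → mem=2 r[T0]=1 [OK]
6. CAS T1 → mem=2 r[T1]=1 [RETRY]
7. LOAD T0 → mem=2 r[T0]=2 [LOAD]
8. CAS T0 → mem=3 r[T0]=2 [OK]
9. LOAD T0 → mem=3 r[T0]=3 [LOAD]
10. CAS T0 → mem=4 r[T0]=3 [OK]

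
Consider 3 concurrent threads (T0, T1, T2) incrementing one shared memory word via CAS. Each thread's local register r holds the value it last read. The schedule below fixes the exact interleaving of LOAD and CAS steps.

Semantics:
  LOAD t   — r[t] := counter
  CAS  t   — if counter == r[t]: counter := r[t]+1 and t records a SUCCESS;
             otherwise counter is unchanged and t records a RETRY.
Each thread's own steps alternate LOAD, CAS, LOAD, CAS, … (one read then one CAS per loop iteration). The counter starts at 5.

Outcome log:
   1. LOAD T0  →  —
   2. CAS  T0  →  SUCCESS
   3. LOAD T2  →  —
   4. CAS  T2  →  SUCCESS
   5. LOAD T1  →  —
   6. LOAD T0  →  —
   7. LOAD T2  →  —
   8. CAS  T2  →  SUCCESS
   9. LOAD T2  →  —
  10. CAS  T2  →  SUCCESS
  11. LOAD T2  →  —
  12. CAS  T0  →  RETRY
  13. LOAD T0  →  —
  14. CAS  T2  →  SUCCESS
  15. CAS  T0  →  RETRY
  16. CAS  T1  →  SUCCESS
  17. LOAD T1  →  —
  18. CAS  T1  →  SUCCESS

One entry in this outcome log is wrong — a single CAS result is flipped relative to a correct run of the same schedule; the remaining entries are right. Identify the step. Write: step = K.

step = 16

Re-executing:
#1 T0 reads 5
#2 T0 CAS(5→6) writes; counter now 6
#3 T2 reads 6
#4 T2 CAS(6→7) writes; counter now 7
#5 T1 reads 7
#6 T0 reads 7
#7 T2 reads 7
#8 T2 CAS(7→8) writes; counter now 8
#9 T2 reads 8
#10 T2 CAS(8→9) writes; counter now 9
#11 T2 reads 9
#12 T0 CAS(7→8) fails; counter now 9
#13 T0 reads 9
#14 T2 CAS(9→10) writes; counter now 10
#15 T0 CAS(9→10) fails; counter now 10
#16 T1 CAS(7→8) fails; counter now 10
#17 T1 reads 10
#18 T1 CAS(10→11) writes; counter now 11
Log disagrees first at step 16.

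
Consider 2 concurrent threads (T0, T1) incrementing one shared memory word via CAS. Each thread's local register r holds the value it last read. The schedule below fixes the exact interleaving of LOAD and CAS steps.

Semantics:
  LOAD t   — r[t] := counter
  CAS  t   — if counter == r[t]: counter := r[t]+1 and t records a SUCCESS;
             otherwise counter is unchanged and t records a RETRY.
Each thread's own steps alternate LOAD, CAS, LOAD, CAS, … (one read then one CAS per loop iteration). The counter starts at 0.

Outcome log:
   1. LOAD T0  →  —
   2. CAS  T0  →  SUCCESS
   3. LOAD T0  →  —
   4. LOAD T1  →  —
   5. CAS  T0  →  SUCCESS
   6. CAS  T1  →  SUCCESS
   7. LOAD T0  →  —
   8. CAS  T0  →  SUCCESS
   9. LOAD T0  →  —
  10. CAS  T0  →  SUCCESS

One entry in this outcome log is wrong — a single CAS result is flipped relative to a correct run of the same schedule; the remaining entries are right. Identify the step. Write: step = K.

Re-executing:
   1) LOAD T0:  M=0  r_T0=0
   2) CAS  T0:  M=1  r_T0=0 ✓
   3) LOAD T0:  M=1  r_T0=1
   4) LOAD T1:  M=1  r_T1=1
   5) CAS  T0:  M=2  r_T0=1 ✓
   6) CAS  T1:  M=2  r_T1=1 ✗
   7) LOAD T0:  M=2  r_T0=2
   8) CAS  T0:  M=3  r_T0=2 ✓
   9) LOAD T0:  M=3  r_T0=3
  10) CAS  T0:  M=4  r_T0=3 ✓
Flip is step 6.

step = 6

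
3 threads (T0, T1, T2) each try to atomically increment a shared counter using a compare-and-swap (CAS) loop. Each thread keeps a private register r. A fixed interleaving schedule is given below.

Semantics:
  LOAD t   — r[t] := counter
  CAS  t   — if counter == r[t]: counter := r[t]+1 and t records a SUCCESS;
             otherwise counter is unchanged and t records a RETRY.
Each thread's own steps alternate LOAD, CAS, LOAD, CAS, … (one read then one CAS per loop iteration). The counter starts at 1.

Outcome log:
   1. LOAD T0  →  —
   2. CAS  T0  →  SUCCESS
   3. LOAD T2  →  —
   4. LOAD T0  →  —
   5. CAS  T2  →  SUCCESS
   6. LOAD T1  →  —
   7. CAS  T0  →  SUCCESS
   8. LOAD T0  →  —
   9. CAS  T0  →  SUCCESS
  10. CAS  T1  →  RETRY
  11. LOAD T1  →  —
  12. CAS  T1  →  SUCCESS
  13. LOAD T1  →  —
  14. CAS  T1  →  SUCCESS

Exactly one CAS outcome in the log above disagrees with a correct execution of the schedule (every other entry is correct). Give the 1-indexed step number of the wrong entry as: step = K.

Correct run:
[1] T0.load  rd  (counter 1, T0.r 1)
[2] T0.cas  hit  (counter 2, T0.r 1)
[3] T2.load  rd  (counter 2, T2.r 2)
[4] T0.load  rd  (counter 2, T0.r 2)
[5] T2.cas  hit  (counter 3, T2.r 2)
[6] T1.load  rd  (counter 3, T1.r 3)
[7] T0.cas  miss  (counter 3, T0.r 2)
[8] T0.load  rd  (counter 3, T0.r 3)
[9] T0.cas  hit  (counter 4, T0.r 3)
[10] T1.cas  miss  (counter 4, T1.r 3)
[11] T1.load  rd  (counter 4, T1.r 4)
[12] T1.cas  hit  (counter 5, T1.r 4)
[13] T1.load  rd  (counter 5, T1.r 5)
[14] T1.cas  hit  (counter 6, T1.r 5)
Mismatch at 7.

step = 7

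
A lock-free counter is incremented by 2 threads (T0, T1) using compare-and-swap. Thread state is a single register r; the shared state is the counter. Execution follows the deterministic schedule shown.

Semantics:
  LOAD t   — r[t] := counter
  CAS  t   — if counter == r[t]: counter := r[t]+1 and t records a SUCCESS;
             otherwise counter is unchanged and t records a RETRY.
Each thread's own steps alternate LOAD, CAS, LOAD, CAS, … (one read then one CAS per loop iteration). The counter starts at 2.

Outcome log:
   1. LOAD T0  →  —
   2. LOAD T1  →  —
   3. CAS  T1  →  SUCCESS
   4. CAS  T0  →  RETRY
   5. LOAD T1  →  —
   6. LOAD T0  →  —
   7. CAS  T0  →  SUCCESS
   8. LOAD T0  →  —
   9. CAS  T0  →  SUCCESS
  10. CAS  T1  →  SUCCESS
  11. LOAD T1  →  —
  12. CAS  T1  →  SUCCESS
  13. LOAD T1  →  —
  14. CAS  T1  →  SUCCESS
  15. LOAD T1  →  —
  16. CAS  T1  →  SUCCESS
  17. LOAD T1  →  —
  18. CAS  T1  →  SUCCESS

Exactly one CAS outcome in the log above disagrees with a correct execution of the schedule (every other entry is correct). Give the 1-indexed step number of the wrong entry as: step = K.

Reference trace:
step 1: T0 LOAD ⇒ load; ctr=2 reg=2
step 2: T1 LOAD ⇒ load; ctr=2 reg=2
step 3: T1 CAS ⇒ ok; ctr=3 reg=2
step 4: T0 CAS ⇒ retry; ctr=3 reg=2
step 5: T1 LOAD ⇒ load; ctr=3 reg=3
step 6: T0 LOAD ⇒ load; ctr=3 reg=3
step 7: T0 CAS ⇒ ok; ctr=4 reg=3
step 8: T0 LOAD ⇒ load; ctr=4 reg=4
step 9: T0 CAS ⇒ ok; ctr=5 reg=4
step 10: T1 CAS ⇒ retry; ctr=5 reg=3
step 11: T1 LOAD ⇒ load; ctr=5 reg=5
step 12: T1 CAS ⇒ ok; ctr=6 reg=5
step 13: T1 LOAD ⇒ load; ctr=6 reg=6
step 14: T1 CAS ⇒ ok; ctr=7 reg=6
step 15: T1 LOAD ⇒ load; ctr=7 reg=7
step 16: T1 CAS ⇒ ok; ctr=8 reg=7
step 17: T1 LOAD ⇒ load; ctr=8 reg=8
step 18: T1 CAS ⇒ ok; ctr=9 reg=8
Flip is step 10.

step = 10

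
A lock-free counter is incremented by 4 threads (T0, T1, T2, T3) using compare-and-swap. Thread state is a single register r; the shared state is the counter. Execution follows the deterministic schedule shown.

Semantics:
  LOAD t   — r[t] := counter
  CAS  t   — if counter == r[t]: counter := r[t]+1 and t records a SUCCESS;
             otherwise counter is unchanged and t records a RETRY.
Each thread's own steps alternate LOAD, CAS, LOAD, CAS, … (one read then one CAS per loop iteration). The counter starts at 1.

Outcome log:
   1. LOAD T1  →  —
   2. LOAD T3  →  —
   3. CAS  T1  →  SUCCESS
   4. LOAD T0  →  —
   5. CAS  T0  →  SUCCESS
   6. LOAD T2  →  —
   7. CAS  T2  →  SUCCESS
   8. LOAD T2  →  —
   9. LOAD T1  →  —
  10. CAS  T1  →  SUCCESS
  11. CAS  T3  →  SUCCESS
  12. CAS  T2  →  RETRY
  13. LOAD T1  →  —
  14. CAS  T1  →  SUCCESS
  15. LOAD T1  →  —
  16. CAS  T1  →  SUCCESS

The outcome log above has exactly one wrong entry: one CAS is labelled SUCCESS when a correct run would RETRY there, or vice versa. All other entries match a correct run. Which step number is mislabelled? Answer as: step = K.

Re-executing:
#1 T1 reads 1
#2 T3 reads 1
#3 T1 CAS(1→2) writes; counter now 2
#4 T0 reads 2
#5 T0 CAS(2→3) writes; counter now 3
#6 T2 reads 3
#7 T2 CAS(3→4) writes; counter now 4
#8 T2 reads 4
#9 T1 reads 4
#10 T1 CAS(4→5) writes; counter now 5
#11 T3 CAS(1→2) fails; counter now 5
#12 T2 CAS(4→5) fails; counter now 5
#13 T1 reads 5
#14 T1 CAS(5→6) writes; counter now 6
#15 T1 reads 6
#16 T1 CAS(6→7) writes; counter now 7
Flip is step 11.

step = 11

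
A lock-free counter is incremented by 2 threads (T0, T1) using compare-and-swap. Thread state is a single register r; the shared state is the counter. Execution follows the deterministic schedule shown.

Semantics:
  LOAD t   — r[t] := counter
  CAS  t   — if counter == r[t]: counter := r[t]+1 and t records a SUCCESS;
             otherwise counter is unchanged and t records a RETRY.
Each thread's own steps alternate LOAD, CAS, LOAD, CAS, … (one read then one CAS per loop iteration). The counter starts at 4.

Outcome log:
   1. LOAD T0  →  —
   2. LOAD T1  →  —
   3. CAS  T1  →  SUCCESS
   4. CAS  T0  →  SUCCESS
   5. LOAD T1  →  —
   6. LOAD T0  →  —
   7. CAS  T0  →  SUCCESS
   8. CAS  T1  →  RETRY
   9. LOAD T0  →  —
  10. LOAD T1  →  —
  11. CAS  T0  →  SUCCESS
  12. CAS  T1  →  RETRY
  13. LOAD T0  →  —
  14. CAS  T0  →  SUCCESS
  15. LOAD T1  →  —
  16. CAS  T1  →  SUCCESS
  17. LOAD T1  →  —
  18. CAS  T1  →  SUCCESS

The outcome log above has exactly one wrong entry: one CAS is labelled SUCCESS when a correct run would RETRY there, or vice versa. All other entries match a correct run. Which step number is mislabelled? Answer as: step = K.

Re-executing:
1. LOAD T0 → mem=4 r[T0]=4 [LOAD]
2. LOAD T1 → mem=4 r[T1]=4 [LOAD]
3. CAS T1 → mem=5 r[T1]=4 [OK]
4. CAS T0 → mem=5 r[T0]=4 [RETRY]
5. LOAD T1 → mem=5 r[T1]=5 [LOAD]
6. LOAD T0 → mem=5 r[T0]=5 [LOAD]
7. CAS T0 → mem=6 r[T0]=5 [OK]
8. CAS T1 → mem=6 r[T1]=5 [RETRY]
9. LOAD T0 → mem=6 r[T0]=6 [LOAD]
10. LOAD T1 → mem=6 r[T1]=6 [LOAD]
11. CAS T0 → mem=7 r[T0]=6 [OK]
12. CAS T1 → mem=7 r[T1]=6 [RETRY]
13. LOAD T0 → mem=7 r[T0]=7 [LOAD]
14. CAS T0 → mem=8 r[T0]=7 [OK]
15. LOAD T1 → mem=8 r[T1]=8 [LOAD]
16. CAS T1 → mem=9 r[T1]=8 [OK]
17. LOAD T1 → mem=9 r[T1]=9 [LOAD]
18. CAS T1 → mem=10 r[T1]=9 [OK]
Log disagrees first at step 4.

step = 4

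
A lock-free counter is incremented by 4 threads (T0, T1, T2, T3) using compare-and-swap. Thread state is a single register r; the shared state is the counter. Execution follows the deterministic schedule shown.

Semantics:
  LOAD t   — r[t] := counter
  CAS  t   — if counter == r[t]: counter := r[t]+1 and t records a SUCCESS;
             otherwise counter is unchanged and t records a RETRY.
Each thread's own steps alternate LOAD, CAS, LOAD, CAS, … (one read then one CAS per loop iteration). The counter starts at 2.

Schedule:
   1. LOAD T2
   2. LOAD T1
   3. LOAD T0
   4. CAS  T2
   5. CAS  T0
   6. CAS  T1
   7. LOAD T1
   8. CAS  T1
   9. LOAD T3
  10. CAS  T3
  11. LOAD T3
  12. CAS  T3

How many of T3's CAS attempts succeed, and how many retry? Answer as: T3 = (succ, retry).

T3 = (2, 0)

T2 LOAD — after: cnt=2, r=2 — load
T1 LOAD — after: cnt=2, r=2 — load
T0 LOAD — after: cnt=2, r=2 — load
T2 CAS — after: cnt=3, r=2 — ok
T0 CAS — after: cnt=3, r=2 — retry
T1 CAS — after: cnt=3, r=2 — retry
T1 LOAD — after: cnt=3, r=3 — load
T1 CAS — after: cnt=4, r=3 — ok
T3 LOAD — after: cnt=4, r=4 — load
T3 CAS — after: cnt=5, r=4 — ok
T3 LOAD — after: cnt=5, r=5 — load
T3 CAS — after: cnt=6, r=5 — ok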